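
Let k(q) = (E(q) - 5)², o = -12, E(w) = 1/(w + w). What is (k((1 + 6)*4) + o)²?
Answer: 1616763681/9834496 ≈ 164.40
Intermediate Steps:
E(w) = 1/(2*w)
k(q) = (-5 + 1/(2*q))² (k(q) = (1/(2*q) - 5)² = (-5 + 1/(2*q))²)
(k((1 + 6)*4) + o)² = ((-1 + 10*((1 + 6)*4))²/(4*((1 + 6)*4)²) - 12)² = ((-1 + 10*(7*4))²/(4*(7*4)²) - 12)² = ((¼)*(-1 + 10*28)²/28² - 12)² = ((¼)*(1/784)*(-1 + 280)² - 12)² = ((¼)*(1/784)*279² - 12)² = ((¼)*(1/784)*77841 - 12)² = (77841/3136 - 12)² = (40209/3136)² = 1616763681/9834496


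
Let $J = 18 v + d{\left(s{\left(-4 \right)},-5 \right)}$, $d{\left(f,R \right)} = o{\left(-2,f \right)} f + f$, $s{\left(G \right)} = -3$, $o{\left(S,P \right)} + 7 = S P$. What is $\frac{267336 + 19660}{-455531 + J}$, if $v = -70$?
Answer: $- \frac{286996}{456791} \approx -0.62829$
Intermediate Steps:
$o{\left(S,P \right)} = -7 + P S$ ($o{\left(S,P \right)} = -7 + S P = -7 + P S$)
$d{\left(f,R \right)} = f + f \left(-7 - 2 f\right)$ ($d{\left(f,R \right)} = \left(-7 + f \left(-2\right)\right) f + f = \left(-7 - 2 f\right) f + f = f \left(-7 - 2 f\right) + f = f + f \left(-7 - 2 f\right)$)
$J = -1260$ ($J = 18 \left(-70\right) + 2 \left(-3\right) \left(-3 - -3\right) = -1260 + 2 \left(-3\right) \left(-3 + 3\right) = -1260 + 2 \left(-3\right) 0 = -1260 + 0 = -1260$)
$\frac{267336 + 19660}{-455531 + J} = \frac{267336 + 19660}{-455531 - 1260} = \frac{286996}{-456791} = 286996 \left(- \frac{1}{456791}\right) = - \frac{286996}{456791}$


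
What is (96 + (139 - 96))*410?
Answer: 56990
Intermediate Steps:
(96 + (139 - 96))*410 = (96 + 43)*410 = 139*410 = 56990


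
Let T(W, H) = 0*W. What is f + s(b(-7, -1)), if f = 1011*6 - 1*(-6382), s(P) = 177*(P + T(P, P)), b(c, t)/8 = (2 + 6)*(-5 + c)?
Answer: -123488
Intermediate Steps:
b(c, t) = -320 + 64*c (b(c, t) = 8*((2 + 6)*(-5 + c)) = 8*(8*(-5 + c)) = 8*(-40 + 8*c) = -320 + 64*c)
T(W, H) = 0
s(P) = 177*P (s(P) = 177*(P + 0) = 177*P)
f = 12448 (f = 6066 + 6382 = 12448)
f + s(b(-7, -1)) = 12448 + 177*(-320 + 64*(-7)) = 12448 + 177*(-320 - 448) = 12448 + 177*(-768) = 12448 - 135936 = -123488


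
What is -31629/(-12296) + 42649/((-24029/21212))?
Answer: -11123069536807/295460584 ≈ -37647.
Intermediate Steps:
-31629/(-12296) + 42649/((-24029/21212)) = -31629*(-1/12296) + 42649/((-24029*1/21212)) = 31629/12296 + 42649/(-24029/21212) = 31629/12296 + 42649*(-21212/24029) = 31629/12296 - 904670588/24029 = -11123069536807/295460584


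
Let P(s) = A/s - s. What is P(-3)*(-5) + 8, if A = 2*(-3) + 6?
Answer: -7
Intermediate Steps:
A = 0 (A = -6 + 6 = 0)
P(s) = -s (P(s) = 0/s - s = 0 - s = -s)
P(-3)*(-5) + 8 = -1*(-3)*(-5) + 8 = 3*(-5) + 8 = -15 + 8 = -7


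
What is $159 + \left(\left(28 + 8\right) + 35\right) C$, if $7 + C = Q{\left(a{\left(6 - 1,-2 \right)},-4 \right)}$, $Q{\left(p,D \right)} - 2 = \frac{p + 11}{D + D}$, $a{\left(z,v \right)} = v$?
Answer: $- \frac{2207}{8} \approx -275.88$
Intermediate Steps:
$Q{\left(p,D \right)} = 2 + \frac{11 + p}{2 D}$ ($Q{\left(p,D \right)} = 2 + \frac{p + 11}{D + D} = 2 + \frac{11 + p}{2 D}$)
$C = - \frac{49}{8}$ ($C = -7 + \frac{11 - 2 + 4 \left(-4\right)}{2 \left(-4\right)} = -7 + \frac{1}{2} \left(- \frac{1}{4}\right) \left(11 - 2 - 16\right) = -7 + \frac{1}{2} \left(- \frac{1}{4}\right) \left(-7\right) = -7 + \frac{7}{8} = - \frac{49}{8} \approx -6.125$)
$159 + \left(\left(28 + 8\right) + 35\right) C = 159 + \left(\left(28 + 8\right) + 35\right) \left(- \frac{49}{8}\right) = 159 + \left(36 + 35\right) \left(- \frac{49}{8}\right) = 159 + 71 \left(- \frac{49}{8}\right) = 159 - \frac{3479}{8} = - \frac{2207}{8}$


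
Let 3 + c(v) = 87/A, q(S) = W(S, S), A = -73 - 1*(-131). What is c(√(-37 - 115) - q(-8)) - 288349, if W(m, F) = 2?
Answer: -576701/2 ≈ -2.8835e+5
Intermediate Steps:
A = 58 (A = -73 + 131 = 58)
q(S) = 2
c(v) = -3/2 (c(v) = -3 + 87/58 = -3 + 87*(1/58) = -3 + 3/2 = -3/2)
c(√(-37 - 115) - q(-8)) - 288349 = -3/2 - 288349 = -576701/2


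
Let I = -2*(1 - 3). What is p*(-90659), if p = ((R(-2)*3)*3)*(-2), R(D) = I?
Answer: 6527448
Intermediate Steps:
I = 4 (I = -2*(-2) = 4)
R(D) = 4
p = -72 (p = ((4*3)*3)*(-2) = (12*3)*(-2) = 36*(-2) = -72)
p*(-90659) = -72*(-90659) = 6527448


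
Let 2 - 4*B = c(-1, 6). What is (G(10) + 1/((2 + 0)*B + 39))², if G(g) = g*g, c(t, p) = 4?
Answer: 14447601/1444 ≈ 10005.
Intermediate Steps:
B = -½ (B = ½ - ¼*4 = ½ - 1 = -½ ≈ -0.50000)
G(g) = g²
(G(10) + 1/((2 + 0)*B + 39))² = (10² + 1/((2 + 0)*(-½) + 39))² = (100 + 1/(2*(-½) + 39))² = (100 + 1/(-1 + 39))² = (100 + 1/38)² = (3801/38)² = 14447601/1444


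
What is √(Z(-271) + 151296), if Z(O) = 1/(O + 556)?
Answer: √12289017885/285 ≈ 388.97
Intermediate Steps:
Z(O) = 1/(556 + O)
√(Z(-271) + 151296) = √(1/(556 - 271) + 151296) = √(1/285 + 151296) = √(43119361/285) = √12289017885/285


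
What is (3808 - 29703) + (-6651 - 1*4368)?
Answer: -36914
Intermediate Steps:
(3808 - 29703) + (-6651 - 1*4368) = -25895 + (-6651 - 4368) = -25895 - 11019 = -36914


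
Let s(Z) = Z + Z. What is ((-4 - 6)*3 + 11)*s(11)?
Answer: -418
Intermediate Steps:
s(Z) = 2*Z
((-4 - 6)*3 + 11)*s(11) = ((-4 - 6)*3 + 11)*(2*11) = (-10*3 + 11)*22 = (-30 + 11)*22 = -19*22 = -418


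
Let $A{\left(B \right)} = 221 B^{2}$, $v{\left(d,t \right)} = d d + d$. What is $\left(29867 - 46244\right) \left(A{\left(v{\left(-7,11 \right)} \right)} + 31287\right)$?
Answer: $-6896862387$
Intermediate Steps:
$v{\left(d,t \right)} = d + d^{2}$ ($v{\left(d,t \right)} = d^{2} + d = d + d^{2}$)
$\left(29867 - 46244\right) \left(A{\left(v{\left(-7,11 \right)} \right)} + 31287\right) = \left(29867 - 46244\right) \left(221 \left(- 7 \left(1 - 7\right)\right)^{2} + 31287\right) = - 16377 \left(221 \left(\left(-7\right) \left(-6\right)\right)^{2} + 31287\right) = - 16377 \left(221 \cdot 42^{2} + 31287\right) = - 16377 \left(221 \cdot 1764 + 31287\right) = - 16377 \left(389844 + 31287\right) = \left(-16377\right) 421131 = -6896862387$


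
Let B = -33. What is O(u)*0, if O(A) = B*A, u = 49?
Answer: 0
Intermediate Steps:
O(A) = -33*A
O(u)*0 = -33*49*0 = -1617*0 = 0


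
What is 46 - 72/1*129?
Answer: -9242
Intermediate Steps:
46 - 72/1*129 = 46 - 72*129 = 46 - 9288 = -9242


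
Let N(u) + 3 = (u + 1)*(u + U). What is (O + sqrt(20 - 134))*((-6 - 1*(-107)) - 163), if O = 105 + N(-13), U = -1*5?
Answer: -19716 - 62*I*sqrt(114) ≈ -19716.0 - 661.98*I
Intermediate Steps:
U = -5
N(u) = -3 + (1 + u)*(-5 + u) (N(u) = -3 + (u + 1)*(u - 5) = -3 + (1 + u)*(-5 + u))
O = 318 (O = 105 + (-8 + (-13)**2 - 4*(-13)) = 105 + (-8 + 169 + 52) = 105 + 213 = 318)
(O + sqrt(20 - 134))*((-6 - 1*(-107)) - 163) = (318 + sqrt(20 - 134))*((-6 - 1*(-107)) - 163) = (318 + sqrt(-114))*((-6 + 107) - 163) = (318 + I*sqrt(114))*(101 - 163) = (318 + I*sqrt(114))*(-62) = -19716 - 62*I*sqrt(114)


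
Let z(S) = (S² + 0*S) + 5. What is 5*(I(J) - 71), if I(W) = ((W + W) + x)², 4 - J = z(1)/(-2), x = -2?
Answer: 365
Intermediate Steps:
z(S) = 5 + S² (z(S) = (S² + 0) + 5 = S² + 5 = 5 + S²)
J = 7 (J = 4 - (5 + 1²)/(-2) = 4 - (5 + 1)*(-1)/2 = 4 - 6*(-1)/2 = 4 - 1*(-3) = 4 + 3 = 7)
I(W) = (-2 + 2*W)² (I(W) = ((W + W) - 2)² = (2*W - 2)² = (-2 + 2*W)²)
5*(I(J) - 71) = 5*(4*(-1 + 7)² - 71) = 5*(4*6² - 71) = 5*(4*36 - 71) = 5*(144 - 71) = 5*73 = 365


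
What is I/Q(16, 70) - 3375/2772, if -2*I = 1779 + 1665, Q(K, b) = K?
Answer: -67047/616 ≈ -108.84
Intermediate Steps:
I = -1722 (I = -(1779 + 1665)/2 = -½*3444 = -1722)
I/Q(16, 70) - 3375/2772 = -1722/16 - 3375/2772 = -1722*1/16 - 3375*1/2772 = -861/8 - 375/308 = -67047/616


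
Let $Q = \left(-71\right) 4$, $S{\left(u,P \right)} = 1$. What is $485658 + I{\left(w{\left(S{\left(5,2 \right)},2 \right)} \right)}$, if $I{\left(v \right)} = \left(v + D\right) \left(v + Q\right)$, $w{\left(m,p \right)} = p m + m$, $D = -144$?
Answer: $525279$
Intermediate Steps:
$w{\left(m,p \right)} = m + m p$ ($w{\left(m,p \right)} = m p + m = m + m p$)
$Q = -284$
$I{\left(v \right)} = \left(-284 + v\right) \left(-144 + v\right)$ ($I{\left(v \right)} = \left(v - 144\right) \left(v - 284\right) = \left(-144 + v\right) \left(-284 + v\right) = \left(-284 + v\right) \left(-144 + v\right)$)
$485658 + I{\left(w{\left(S{\left(5,2 \right)},2 \right)} \right)} = 485658 + \left(40896 + \left(1 \left(1 + 2\right)\right)^{2} - 428 \cdot 1 \left(1 + 2\right)\right) = 485658 + \left(40896 + \left(1 \cdot 3\right)^{2} - 428 \cdot 1 \cdot 3\right) = 485658 + \left(40896 + 3^{2} - 1284\right) = 485658 + \left(40896 + 9 - 1284\right) = 485658 + 39621 = 525279$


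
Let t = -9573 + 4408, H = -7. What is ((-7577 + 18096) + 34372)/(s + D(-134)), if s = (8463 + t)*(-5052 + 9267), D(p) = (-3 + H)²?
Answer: 44891/13901170 ≈ 0.0032293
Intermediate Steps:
t = -5165
D(p) = 100 (D(p) = (-3 - 7)² = (-10)² = 100)
s = 13901070 (s = (8463 - 5165)*(-5052 + 9267) = 3298*4215 = 13901070)
((-7577 + 18096) + 34372)/(s + D(-134)) = ((-7577 + 18096) + 34372)/(13901070 + 100) = (10519 + 34372)/13901170 = 44891*(1/13901170) = 44891/13901170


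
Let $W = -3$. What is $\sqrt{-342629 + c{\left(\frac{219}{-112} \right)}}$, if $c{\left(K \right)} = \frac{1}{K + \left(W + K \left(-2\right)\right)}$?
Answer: $\frac{i \sqrt{521140165}}{39} \approx 585.35 i$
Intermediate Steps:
$c{\left(K \right)} = \frac{1}{-3 - K}$ ($c{\left(K \right)} = \frac{1}{K + \left(-3 + K \left(-2\right)\right)} = \frac{1}{K - \left(3 + 2 K\right)} = \frac{1}{-3 - K}$)
$\sqrt{-342629 + c{\left(\frac{219}{-112} \right)}} = \sqrt{-342629 - \frac{1}{3 + \frac{219}{-112}}} = \sqrt{-342629 - \frac{1}{3 + 219 \left(- \frac{1}{112}\right)}} = \sqrt{-342629 - \frac{1}{3 - \frac{219}{112}}} = \sqrt{-342629 - \frac{1}{\frac{117}{112}}} = \sqrt{-342629 - \frac{112}{117}} = \sqrt{- \frac{40087705}{117}} = \frac{i \sqrt{521140165}}{39}$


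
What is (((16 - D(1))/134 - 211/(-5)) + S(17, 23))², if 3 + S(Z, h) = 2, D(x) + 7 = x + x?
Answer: 767788681/448900 ≈ 1710.4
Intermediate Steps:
D(x) = -7 + 2*x (D(x) = -7 + (x + x) = -7 + 2*x)
S(Z, h) = -1 (S(Z, h) = -3 + 2 = -1)
(((16 - D(1))/134 - 211/(-5)) + S(17, 23))² = (((16 - (-7 + 2*1))/134 - 211/(-5)) - 1)² = (((16 - (-7 + 2))*(1/134) - 211*(-⅕)) - 1)² = (((16 - 1*(-5))*(1/134) + 211/5) - 1)² = (((16 + 5)*(1/134) + 211/5) - 1)² = ((21*(1/134) + 211/5) - 1)² = ((21/134 + 211/5) - 1)² = (28379/670 - 1)² = (27709/670)² = 767788681/448900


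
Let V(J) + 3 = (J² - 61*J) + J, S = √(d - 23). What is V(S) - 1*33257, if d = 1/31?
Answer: -1031772/31 - 120*I*√5518/31 ≈ -33283.0 - 287.55*I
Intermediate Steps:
d = 1/31 ≈ 0.032258
S = 2*I*√5518/31 (S = √(1/31 - 23) = √(-712/31) = 2*I*√5518/31 ≈ 4.7925*I)
V(J) = -3 + J² - 60*J (V(J) = -3 + ((J² - 61*J) + J) = -3 + (J² - 60*J) = -3 + J² - 60*J)
V(S) - 1*33257 = (-3 + (2*I*√5518/31)² - 120*I*√5518/31) - 1*33257 = (-3 - 712/31 - 120*I*√5518/31) - 33257 = (-805/31 - 120*I*√5518/31) - 33257 = -1031772/31 - 120*I*√5518/31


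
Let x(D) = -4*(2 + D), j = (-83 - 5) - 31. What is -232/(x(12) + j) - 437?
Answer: -76243/175 ≈ -435.67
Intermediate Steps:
j = -119 (j = -88 - 31 = -119)
x(D) = -8 - 4*D
-232/(x(12) + j) - 437 = -232/((-8 - 4*12) - 119) - 437 = -232/((-8 - 48) - 119) - 437 = -232/(-56 - 119) - 437 = -232/(-175) - 437 = -232*(-1/175) - 437 = 232/175 - 437 = -76243/175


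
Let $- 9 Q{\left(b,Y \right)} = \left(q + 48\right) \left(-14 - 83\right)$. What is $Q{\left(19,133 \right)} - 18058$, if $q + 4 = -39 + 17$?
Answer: $- \frac{160388}{9} \approx -17821.0$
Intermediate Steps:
$q = -26$ ($q = -4 + \left(-39 + 17\right) = -4 - 22 = -26$)
$Q{\left(b,Y \right)} = \frac{2134}{9}$ ($Q{\left(b,Y \right)} = - \frac{\left(-26 + 48\right) \left(-14 - 83\right)}{9} = - \frac{22 \left(-97\right)}{9} = \left(- \frac{1}{9}\right) \left(-2134\right) = \frac{2134}{9}$)
$Q{\left(19,133 \right)} - 18058 = \frac{2134}{9} - 18058 = - \frac{160388}{9}$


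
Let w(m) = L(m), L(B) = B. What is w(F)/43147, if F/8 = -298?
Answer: -2384/43147 ≈ -0.055253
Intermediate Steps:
F = -2384 (F = 8*(-298) = -2384)
w(m) = m
w(F)/43147 = -2384/43147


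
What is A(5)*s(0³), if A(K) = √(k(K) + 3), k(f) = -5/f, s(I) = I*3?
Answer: 0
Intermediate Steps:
s(I) = 3*I
A(K) = √(3 - 5/K) (A(K) = √(-5/K + 3) = √(3 - 5/K))
A(5)*s(0³) = √(3 - 5/5)*(3*0³) = √(3 - 5*⅕)*(3*0) = √(3 - 1)*0 = √2*0 = 0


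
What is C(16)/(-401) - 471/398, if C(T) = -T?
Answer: -182503/159598 ≈ -1.1435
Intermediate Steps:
C(16)/(-401) - 471/398 = -1*16/(-401) - 471/398 = -16*(-1/401) - 471*1/398 = 16/401 - 471/398 = -182503/159598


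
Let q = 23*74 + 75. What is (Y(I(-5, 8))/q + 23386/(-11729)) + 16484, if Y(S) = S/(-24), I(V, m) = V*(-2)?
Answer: 4122301245155/250109196 ≈ 16482.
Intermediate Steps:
I(V, m) = -2*V
Y(S) = -S/24 (Y(S) = S*(-1/24) = -S/24)
q = 1777 (q = 1702 + 75 = 1777)
(Y(I(-5, 8))/q + 23386/(-11729)) + 16484 = (-(-1)*(-5)/12/1777 + 23386/(-11729)) + 16484 = (-1/24*10*(1/1777) + 23386*(-1/11729)) + 16484 = (-5/12*1/1777 - 23386/11729) + 16484 = (-5/21324 - 23386/11729) + 16484 = -498741709/250109196 + 16484 = 4122301245155/250109196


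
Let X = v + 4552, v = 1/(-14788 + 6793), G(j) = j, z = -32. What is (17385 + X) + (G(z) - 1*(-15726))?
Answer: 300859844/7995 ≈ 37631.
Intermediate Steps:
v = -1/7995 (v = 1/(-7995) = -1/7995 ≈ -0.00012508)
X = 36393239/7995 (X = -1/7995 + 4552 = 36393239/7995 ≈ 4552.0)
(17385 + X) + (G(z) - 1*(-15726)) = (17385 + 36393239/7995) + (-32 - 1*(-15726)) = 175386314/7995 + (-32 + 15726) = 175386314/7995 + 15694 = 300859844/7995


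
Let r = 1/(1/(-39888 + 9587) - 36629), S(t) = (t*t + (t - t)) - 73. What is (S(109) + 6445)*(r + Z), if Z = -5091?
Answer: -103138159516256743/1109895330 ≈ -9.2926e+7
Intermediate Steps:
S(t) = -73 + t² (S(t) = (t² + 0) - 73 = t² - 73 = -73 + t²)
r = -30301/1109895330 (r = 1/(1/(-30301) - 36629) = 1/(-1/30301 - 36629) = 1/(-1109895330/30301) = -30301/1109895330 ≈ -2.7301e-5)
(S(109) + 6445)*(r + Z) = ((-73 + 109²) + 6445)*(-30301/1109895330 - 5091) = ((-73 + 11881) + 6445)*(-5650477155331/1109895330) = (11808 + 6445)*(-5650477155331/1109895330) = 18253*(-5650477155331/1109895330) = -103138159516256743/1109895330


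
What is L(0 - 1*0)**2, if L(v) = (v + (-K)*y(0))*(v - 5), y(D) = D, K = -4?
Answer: 0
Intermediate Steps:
L(v) = v*(-5 + v) (L(v) = (v - 1*(-4)*0)*(v - 5) = (v + 4*0)*(-5 + v) = (v + 0)*(-5 + v) = v*(-5 + v))
L(0 - 1*0)**2 = ((0 - 1*0)*(-5 + (0 - 1*0)))**2 = ((0 + 0)*(-5 + (0 + 0)))**2 = (0*(-5 + 0))**2 = (0*(-5))**2 = 0**2 = 0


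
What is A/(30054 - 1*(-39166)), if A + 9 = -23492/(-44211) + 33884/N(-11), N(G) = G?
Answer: -1502164001/33663139620 ≈ -0.044623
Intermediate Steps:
A = -1502164001/486321 (A = -9 + (-23492/(-44211) + 33884/(-11)) = -9 + (-23492*(-1/44211) + 33884*(-1/11)) = -9 + (23492/44211 - 33884/11) = -9 - 1497787112/486321 = -1502164001/486321 ≈ -3088.8)
A/(30054 - 1*(-39166)) = -1502164001/(486321*(30054 - 1*(-39166))) = -1502164001/(486321*(30054 + 39166)) = -1502164001/486321/69220 = -1502164001/486321*1/69220 = -1502164001/33663139620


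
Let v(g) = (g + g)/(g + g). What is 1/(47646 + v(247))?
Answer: 1/47647 ≈ 2.0988e-5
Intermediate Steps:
v(g) = 1 (v(g) = (2*g)/((2*g)) = (2*g)*(1/(2*g)) = 1)
1/(47646 + v(247)) = 1/(47646 + 1) = 1/47647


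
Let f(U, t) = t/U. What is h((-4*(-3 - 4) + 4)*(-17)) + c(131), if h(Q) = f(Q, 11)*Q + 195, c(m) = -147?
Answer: 59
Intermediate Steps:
h(Q) = 206 (h(Q) = (11/Q)*Q + 195 = 11 + 195 = 206)
h((-4*(-3 - 4) + 4)*(-17)) + c(131) = 206 - 147 = 59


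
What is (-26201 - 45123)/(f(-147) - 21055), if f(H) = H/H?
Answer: 3242/957 ≈ 3.3877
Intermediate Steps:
f(H) = 1
(-26201 - 45123)/(f(-147) - 21055) = (-26201 - 45123)/(1 - 21055) = -71324/(-21054) = -71324*(-1/21054) = 3242/957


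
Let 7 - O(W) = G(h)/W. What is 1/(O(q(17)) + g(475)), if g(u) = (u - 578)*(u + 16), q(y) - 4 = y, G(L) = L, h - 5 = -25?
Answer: -21/1061866 ≈ -1.9777e-5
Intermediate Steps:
h = -20 (h = 5 - 25 = -20)
q(y) = 4 + y
O(W) = 7 + 20/W (O(W) = 7 - (-20)/W = 7 + 20/W)
g(u) = (-578 + u)*(16 + u)
1/(O(q(17)) + g(475)) = 1/((7 + 20/(4 + 17)) + (-9248 + 475² - 562*475)) = 1/((7 + 20/21) + (-9248 + 225625 - 266950)) = 1/((7 + 20*(1/21)) - 50573) = 1/((7 + 20/21) - 50573) = 1/(167/21 - 50573) = 1/(-1061866/21) = -21/1061866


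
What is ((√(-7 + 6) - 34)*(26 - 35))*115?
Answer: 35190 - 1035*I ≈ 35190.0 - 1035.0*I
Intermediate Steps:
((√(-7 + 6) - 34)*(26 - 35))*115 = ((√(-1) - 34)*(-9))*115 = ((I - 34)*(-9))*115 = ((-34 + I)*(-9))*115 = (306 - 9*I)*115 = 35190 - 1035*I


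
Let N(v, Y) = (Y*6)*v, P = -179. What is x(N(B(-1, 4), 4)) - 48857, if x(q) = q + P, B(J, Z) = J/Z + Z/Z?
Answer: -49018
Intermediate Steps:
B(J, Z) = 1 + J/Z (B(J, Z) = J/Z + 1 = 1 + J/Z)
N(v, Y) = 6*Y*v (N(v, Y) = (6*Y)*v = 6*Y*v)
x(q) = -179 + q (x(q) = q - 179 = -179 + q)
x(N(B(-1, 4), 4)) - 48857 = (-179 + 6*4*((-1 + 4)/4)) - 48857 = (-179 + 6*4*((¼)*3)) - 48857 = (-179 + 6*4*(¾)) - 48857 = (-179 + 18) - 48857 = -161 - 48857 = -49018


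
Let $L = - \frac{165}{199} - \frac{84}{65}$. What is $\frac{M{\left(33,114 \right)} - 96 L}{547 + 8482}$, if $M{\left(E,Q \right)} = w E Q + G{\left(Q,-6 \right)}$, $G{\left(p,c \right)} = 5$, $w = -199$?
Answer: $- \frac{9680933519}{116790115} \approx -82.892$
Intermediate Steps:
$L = - \frac{27441}{12935}$ ($L = \left(-165\right) \frac{1}{199} - \frac{84}{65} = - \frac{165}{199} - \frac{84}{65} = - \frac{27441}{12935} \approx -2.1215$)
$M{\left(E,Q \right)} = 5 - 199 E Q$ ($M{\left(E,Q \right)} = - 199 E Q + 5 = 5 - 199 E Q$)
$\frac{M{\left(33,114 \right)} - 96 L}{547 + 8482} = \frac{\left(5 - 6567 \cdot 114\right) - - \frac{2634336}{12935}}{547 + 8482} = \frac{\left(5 - 748638\right) + \frac{2634336}{12935}}{9029} = \left(-748633 + \frac{2634336}{12935}\right) \frac{1}{9029} = \left(- \frac{9680933519}{12935}\right) \frac{1}{9029} = - \frac{9680933519}{116790115}$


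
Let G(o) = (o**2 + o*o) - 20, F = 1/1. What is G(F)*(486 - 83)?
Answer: -7254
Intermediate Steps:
F = 1
G(o) = -20 + 2*o**2 (G(o) = (o**2 + o**2) - 20 = 2*o**2 - 20 = -20 + 2*o**2)
G(F)*(486 - 83) = (-20 + 2*1**2)*(486 - 83) = (-20 + 2*1)*403 = (-20 + 2)*403 = -18*403 = -7254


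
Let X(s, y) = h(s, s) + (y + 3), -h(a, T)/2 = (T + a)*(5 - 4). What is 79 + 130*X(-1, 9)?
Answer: 2159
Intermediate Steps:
h(a, T) = -2*T - 2*a (h(a, T) = -2*(T + a)*(5 - 4) = -2*(T + a) = -2*T - 2*a)
X(s, y) = 3 + y - 4*s (X(s, y) = (-2*s - 2*s) + (y + 3) = -4*s + (3 + y) = 3 + y - 4*s)
79 + 130*X(-1, 9) = 79 + 130*(3 + 9 - 4*(-1)) = 79 + 130*(3 + 9 + 4) = 79 + 130*16 = 79 + 2080 = 2159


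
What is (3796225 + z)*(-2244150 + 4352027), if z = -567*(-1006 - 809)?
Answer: 10171202124410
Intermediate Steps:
z = 1029105 (z = -567*(-1815) = 1029105)
(3796225 + z)*(-2244150 + 4352027) = (3796225 + 1029105)*(-2244150 + 4352027) = 4825330*2107877 = 10171202124410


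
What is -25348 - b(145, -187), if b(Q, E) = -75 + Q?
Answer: -25418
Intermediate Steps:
-25348 - b(145, -187) = -25348 - (-75 + 145) = -25348 - 1*70 = -25348 - 70 = -25418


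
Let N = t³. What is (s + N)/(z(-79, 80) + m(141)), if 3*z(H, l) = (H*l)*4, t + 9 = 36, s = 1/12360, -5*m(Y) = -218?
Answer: -243281881/103614704 ≈ -2.3479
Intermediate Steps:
m(Y) = 218/5 (m(Y) = -⅕*(-218) = 218/5)
s = 1/12360 ≈ 8.0906e-5
t = 27 (t = -9 + 36 = 27)
z(H, l) = 4*H*l/3 (z(H, l) = ((H*l)*4)/3 = (4*H*l)/3 = 4*H*l/3)
N = 19683 (N = 27³ = 19683)
(s + N)/(z(-79, 80) + m(141)) = (1/12360 + 19683)/((4/3)*(-79)*80 + 218/5) = 243281881/(12360*(-25280/3 + 218/5)) = 243281881/(12360*(-125746/15)) = (243281881/12360)*(-15/125746) = -243281881/103614704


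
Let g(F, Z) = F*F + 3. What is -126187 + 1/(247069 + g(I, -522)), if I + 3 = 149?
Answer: -33867076555/268388 ≈ -1.2619e+5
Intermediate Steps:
I = 146 (I = -3 + 149 = 146)
g(F, Z) = 3 + F² (g(F, Z) = F² + 3 = 3 + F²)
-126187 + 1/(247069 + g(I, -522)) = -126187 + 1/(247069 + (3 + 146²)) = -126187 + 1/(247069 + (3 + 21316)) = -126187 + 1/(247069 + 21319) = -126187 + 1/268388 = -33867076555/268388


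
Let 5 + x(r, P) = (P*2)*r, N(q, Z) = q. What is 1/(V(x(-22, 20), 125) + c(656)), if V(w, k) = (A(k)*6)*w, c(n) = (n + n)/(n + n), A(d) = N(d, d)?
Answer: -1/663749 ≈ -1.5066e-6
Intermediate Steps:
A(d) = d
x(r, P) = -5 + 2*P*r (x(r, P) = -5 + (P*2)*r = -5 + (2*P)*r = -5 + 2*P*r)
c(n) = 1 (c(n) = (2*n)/((2*n)) = (2*n)*(1/(2*n)) = 1)
V(w, k) = 6*k*w (V(w, k) = (k*6)*w = (6*k)*w = 6*k*w)
1/(V(x(-22, 20), 125) + c(656)) = 1/(6*125*(-5 + 2*20*(-22)) + 1) = 1/(6*125*(-5 - 880) + 1) = 1/(6*125*(-885) + 1) = 1/(-663750 + 1) = 1/(-663749) = -1/663749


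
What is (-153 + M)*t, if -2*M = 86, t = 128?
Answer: -25088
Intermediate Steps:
M = -43 (M = -½*86 = -43)
(-153 + M)*t = (-153 - 43)*128 = -196*128 = -25088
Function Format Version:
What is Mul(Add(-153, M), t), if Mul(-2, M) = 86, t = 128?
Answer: -25088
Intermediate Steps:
M = -43 (M = Mul(Rational(-1, 2), 86) = -43)
Mul(Add(-153, M), t) = Mul(Add(-153, -43), 128) = Mul(-196, 128) = -25088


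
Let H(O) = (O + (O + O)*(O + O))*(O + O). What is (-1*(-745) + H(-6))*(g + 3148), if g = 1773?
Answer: -4483031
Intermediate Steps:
H(O) = 2*O*(O + 4*O²) (H(O) = (O + (2*O)*(2*O))*(2*O) = (O + 4*O²)*(2*O) = 2*O*(O + 4*O²))
(-1*(-745) + H(-6))*(g + 3148) = (-1*(-745) + (-6)²*(2 + 8*(-6)))*(1773 + 3148) = (745 + 36*(2 - 48))*4921 = (745 + 36*(-46))*4921 = (745 - 1656)*4921 = -911*4921 = -4483031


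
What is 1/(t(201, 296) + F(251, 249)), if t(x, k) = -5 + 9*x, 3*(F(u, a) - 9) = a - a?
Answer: 1/1813 ≈ 0.00055157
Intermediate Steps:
F(u, a) = 9 (F(u, a) = 9 + (a - a)/3 = 9 + (⅓)*0 = 9 + 0 = 9)
1/(t(201, 296) + F(251, 249)) = 1/((-5 + 9*201) + 9) = 1/((-5 + 1809) + 9) = 1/(1804 + 9) = 1/1813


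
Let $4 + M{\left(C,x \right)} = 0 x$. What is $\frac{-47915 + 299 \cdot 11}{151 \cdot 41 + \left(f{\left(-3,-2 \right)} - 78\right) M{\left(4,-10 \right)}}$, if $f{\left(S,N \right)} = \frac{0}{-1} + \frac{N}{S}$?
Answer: $- \frac{133878}{19501} \approx -6.8652$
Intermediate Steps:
$M{\left(C,x \right)} = -4$ ($M{\left(C,x \right)} = -4 + 0 x = -4 + 0 = -4$)
$f{\left(S,N \right)} = \frac{N}{S}$ ($f{\left(S,N \right)} = 0 \left(-1\right) + \frac{N}{S} = 0 + \frac{N}{S} = \frac{N}{S}$)
$\frac{-47915 + 299 \cdot 11}{151 \cdot 41 + \left(f{\left(-3,-2 \right)} - 78\right) M{\left(4,-10 \right)}} = \frac{-47915 + 299 \cdot 11}{151 \cdot 41 + \left(- \frac{2}{-3} - 78\right) \left(-4\right)} = \frac{-47915 + 3289}{6191 + \left(\left(-2\right) \left(- \frac{1}{3}\right) - 78\right) \left(-4\right)} = - \frac{44626}{6191 + \left(\frac{2}{3} - 78\right) \left(-4\right)} = - \frac{44626}{6191 - - \frac{928}{3}} = - \frac{44626}{6191 + \frac{928}{3}} = - \frac{44626}{\frac{19501}{3}} = \left(-44626\right) \frac{3}{19501} = - \frac{133878}{19501}$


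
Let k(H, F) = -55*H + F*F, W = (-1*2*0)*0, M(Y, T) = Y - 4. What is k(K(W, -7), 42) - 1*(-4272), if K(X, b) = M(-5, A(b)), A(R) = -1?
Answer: 6531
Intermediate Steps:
M(Y, T) = -4 + Y
W = 0 (W = -2*0*0 = 0*0 = 0)
K(X, b) = -9 (K(X, b) = -4 - 5 = -9)
k(H, F) = F**2 - 55*H (k(H, F) = -55*H + F**2 = F**2 - 55*H)
k(K(W, -7), 42) - 1*(-4272) = (42**2 - 55*(-9)) - 1*(-4272) = (1764 + 495) + 4272 = 2259 + 4272 = 6531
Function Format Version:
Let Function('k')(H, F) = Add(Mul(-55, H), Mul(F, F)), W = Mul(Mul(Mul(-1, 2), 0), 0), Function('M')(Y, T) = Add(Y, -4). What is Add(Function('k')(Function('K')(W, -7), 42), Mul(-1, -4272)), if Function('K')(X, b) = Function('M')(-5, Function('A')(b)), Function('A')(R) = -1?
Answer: 6531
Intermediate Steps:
Function('M')(Y, T) = Add(-4, Y)
W = 0 (W = Mul(Mul(-2, 0), 0) = Mul(0, 0) = 0)
Function('K')(X, b) = -9 (Function('K')(X, b) = Add(-4, -5) = -9)
Function('k')(H, F) = Add(Pow(F, 2), Mul(-55, H)) (Function('k')(H, F) = Add(Mul(-55, H), Pow(F, 2)) = Add(Pow(F, 2), Mul(-55, H)))
Add(Function('k')(Function('K')(W, -7), 42), Mul(-1, -4272)) = Add(Add(Pow(42, 2), Mul(-55, -9)), Mul(-1, -4272)) = Add(Add(1764, 495), 4272) = Add(2259, 4272) = 6531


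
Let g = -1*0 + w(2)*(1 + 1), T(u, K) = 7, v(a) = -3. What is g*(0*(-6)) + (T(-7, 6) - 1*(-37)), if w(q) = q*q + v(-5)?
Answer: 44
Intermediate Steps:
w(q) = -3 + q**2 (w(q) = q*q - 3 = q**2 - 3 = -3 + q**2)
g = 2 (g = -1*0 + (-3 + 2**2)*(1 + 1) = 0 + (-3 + 4)*2 = 0 + 1*2 = 0 + 2 = 2)
g*(0*(-6)) + (T(-7, 6) - 1*(-37)) = 2*(0*(-6)) + (7 - 1*(-37)) = 2*0 + (7 + 37) = 0 + 44 = 44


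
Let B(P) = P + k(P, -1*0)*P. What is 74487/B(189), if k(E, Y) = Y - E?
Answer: -3547/1692 ≈ -2.0963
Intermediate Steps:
B(P) = P - P² (B(P) = P + (-1*0 - P)*P = P + (0 - P)*P = P + (-P)*P = P - P²)
74487/B(189) = 74487/((189*(1 - 1*189))) = 74487/((189*(1 - 189))) = 74487/((189*(-188))) = 74487/(-35532) = 74487*(-1/35532) = -3547/1692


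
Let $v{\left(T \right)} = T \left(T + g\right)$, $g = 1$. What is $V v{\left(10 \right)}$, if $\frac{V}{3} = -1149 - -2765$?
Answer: $533280$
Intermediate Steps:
$V = 4848$ ($V = 3 \left(-1149 - -2765\right) = 3 \left(-1149 + 2765\right) = 3 \cdot 1616 = 4848$)
$v{\left(T \right)} = T \left(1 + T\right)$ ($v{\left(T \right)} = T \left(T + 1\right) = T \left(1 + T\right)$)
$V v{\left(10 \right)} = 4848 \cdot 10 \left(1 + 10\right) = 4848 \cdot 10 \cdot 11 = 4848 \cdot 110 = 533280$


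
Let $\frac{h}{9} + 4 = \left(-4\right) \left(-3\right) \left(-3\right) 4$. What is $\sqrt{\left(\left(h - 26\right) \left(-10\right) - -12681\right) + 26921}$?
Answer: $\sqrt{53182} \approx 230.61$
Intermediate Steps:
$h = -1332$ ($h = -36 + 9 \left(-4\right) \left(-3\right) \left(-3\right) 4 = -36 + 9 \cdot 12 \left(-3\right) 4 = -36 + 9 \left(\left(-36\right) 4\right) = -36 + 9 \left(-144\right) = -36 - 1296 = -1332$)
$\sqrt{\left(\left(h - 26\right) \left(-10\right) - -12681\right) + 26921} = \sqrt{\left(\left(-1332 - 26\right) \left(-10\right) - -12681\right) + 26921} = \sqrt{\left(\left(-1358\right) \left(-10\right) + 12681\right) + 26921} = \sqrt{\left(13580 + 12681\right) + 26921} = \sqrt{26261 + 26921} = \sqrt{53182}$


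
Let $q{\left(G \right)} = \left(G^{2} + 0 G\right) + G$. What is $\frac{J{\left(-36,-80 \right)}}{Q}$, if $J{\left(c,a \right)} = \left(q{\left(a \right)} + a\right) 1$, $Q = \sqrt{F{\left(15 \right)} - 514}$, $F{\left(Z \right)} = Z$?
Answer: $- \frac{6240 i \sqrt{499}}{499} \approx - 279.34 i$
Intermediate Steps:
$Q = i \sqrt{499}$ ($Q = \sqrt{15 - 514} = \sqrt{-499} = i \sqrt{499} \approx 22.338 i$)
$q{\left(G \right)} = G + G^{2}$ ($q{\left(G \right)} = \left(G^{2} + 0\right) + G = G^{2} + G = G + G^{2}$)
$J{\left(c,a \right)} = a + a \left(1 + a\right)$ ($J{\left(c,a \right)} = \left(a \left(1 + a\right) + a\right) 1 = \left(a + a \left(1 + a\right)\right) 1 = a + a \left(1 + a\right)$)
$\frac{J{\left(-36,-80 \right)}}{Q} = \frac{\left(-80\right) \left(2 - 80\right)}{i \sqrt{499}} = \left(-80\right) \left(-78\right) \left(- \frac{i \sqrt{499}}{499}\right) = 6240 \left(- \frac{i \sqrt{499}}{499}\right) = - \frac{6240 i \sqrt{499}}{499}$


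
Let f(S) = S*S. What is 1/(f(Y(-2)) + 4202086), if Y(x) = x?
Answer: 1/4202090 ≈ 2.3798e-7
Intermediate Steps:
f(S) = S**2
1/(f(Y(-2)) + 4202086) = 1/((-2)**2 + 4202086) = 1/(4 + 4202086) = 1/4202090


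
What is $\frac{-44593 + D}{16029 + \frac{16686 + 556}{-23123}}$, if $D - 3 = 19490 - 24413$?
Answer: $- \frac{1144889099}{370621325} \approx -3.0891$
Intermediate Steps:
$D = -4920$ ($D = 3 + \left(19490 - 24413\right) = 3 - 4923 = -4920$)
$\frac{-44593 + D}{16029 + \frac{16686 + 556}{-23123}} = \frac{-44593 - 4920}{16029 + \frac{16686 + 556}{-23123}} = - \frac{49513}{16029 + 17242 \left(- \frac{1}{23123}\right)} = - \frac{49513}{16029 - \frac{17242}{23123}} = - \frac{49513}{\frac{370621325}{23123}} = \left(-49513\right) \frac{23123}{370621325} = - \frac{1144889099}{370621325}$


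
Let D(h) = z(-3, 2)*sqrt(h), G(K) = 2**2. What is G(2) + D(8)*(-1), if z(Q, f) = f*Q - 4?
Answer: 4 + 20*sqrt(2) ≈ 32.284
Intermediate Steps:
z(Q, f) = -4 + Q*f (z(Q, f) = Q*f - 4 = -4 + Q*f)
G(K) = 4
D(h) = -10*sqrt(h) (D(h) = (-4 - 3*2)*sqrt(h) = (-4 - 6)*sqrt(h) = -10*sqrt(h))
G(2) + D(8)*(-1) = 4 - 20*sqrt(2)*(-1) = 4 + 20*sqrt(2)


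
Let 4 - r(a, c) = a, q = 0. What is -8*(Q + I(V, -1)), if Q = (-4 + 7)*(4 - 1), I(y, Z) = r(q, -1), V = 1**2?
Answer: -104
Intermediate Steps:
V = 1
r(a, c) = 4 - a
I(y, Z) = 4 (I(y, Z) = 4 - 1*0 = 4 + 0 = 4)
Q = 9 (Q = 3*3 = 9)
-8*(Q + I(V, -1)) = -8*(9 + 4) = -8*13 = -104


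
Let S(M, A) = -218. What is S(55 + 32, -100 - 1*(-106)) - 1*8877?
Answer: -9095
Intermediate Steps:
S(55 + 32, -100 - 1*(-106)) - 1*8877 = -218 - 1*8877 = -218 - 8877 = -9095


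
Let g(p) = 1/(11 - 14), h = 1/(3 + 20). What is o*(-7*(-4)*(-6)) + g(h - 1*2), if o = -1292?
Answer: 651167/3 ≈ 2.1706e+5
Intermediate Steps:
h = 1/23 ≈ 0.043478
g(p) = -⅓ (g(p) = 1/(-3) = -⅓)
o*(-7*(-4)*(-6)) + g(h - 1*2) = -1292*(-7*(-4))*(-6) - ⅓ = -36176*(-6) - ⅓ = -1292*(-168) - ⅓ = 217056 - ⅓ = 651167/3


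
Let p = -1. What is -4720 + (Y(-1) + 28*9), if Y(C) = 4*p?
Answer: -4472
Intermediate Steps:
Y(C) = -4 (Y(C) = 4*(-1) = -4)
-4720 + (Y(-1) + 28*9) = -4720 + (-4 + 28*9) = -4720 + (-4 + 252) = -4720 + 248 = -4472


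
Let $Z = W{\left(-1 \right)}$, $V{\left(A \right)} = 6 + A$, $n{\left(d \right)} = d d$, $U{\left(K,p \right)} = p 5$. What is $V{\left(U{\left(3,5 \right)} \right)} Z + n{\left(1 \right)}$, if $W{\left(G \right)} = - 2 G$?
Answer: $63$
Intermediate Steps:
$U{\left(K,p \right)} = 5 p$
$n{\left(d \right)} = d^{2}$
$Z = 2$ ($Z = \left(-2\right) \left(-1\right) = 2$)
$V{\left(U{\left(3,5 \right)} \right)} Z + n{\left(1 \right)} = \left(6 + 5 \cdot 5\right) 2 + 1^{2} = \left(6 + 25\right) 2 + 1 = 31 \cdot 2 + 1 = 62 + 1 = 63$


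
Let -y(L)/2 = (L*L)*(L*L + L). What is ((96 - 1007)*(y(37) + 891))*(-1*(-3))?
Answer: 10518598221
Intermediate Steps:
y(L) = -2*L²*(L + L²) (y(L) = -2*L*L*(L*L + L) = -2*L²*(L² + L) = -2*L²*(L + L²))
((96 - 1007)*(y(37) + 891))*(-1*(-3)) = ((96 - 1007)*(2*37³*(-1 - 1*37) + 891))*(-1*(-3)) = -911*(2*50653*(-1 - 37) + 891)*3 = -911*(2*50653*(-38) + 891)*3 = -911*(-3849628 + 891)*3 = -911*(-3848737)*3 = 3506199407*3 = 10518598221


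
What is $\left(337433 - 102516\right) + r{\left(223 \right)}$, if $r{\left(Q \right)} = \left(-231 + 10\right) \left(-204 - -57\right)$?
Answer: $267404$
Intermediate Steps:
$r{\left(Q \right)} = 32487$ ($r{\left(Q \right)} = - 221 \left(-204 + \left(-83 + 140\right)\right) = - 221 \left(-204 + 57\right) = \left(-221\right) \left(-147\right) = 32487$)
$\left(337433 - 102516\right) + r{\left(223 \right)} = \left(337433 - 102516\right) + 32487 = 234917 + 32487 = 267404$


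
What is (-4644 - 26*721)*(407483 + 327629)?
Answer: -17194269680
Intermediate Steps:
(-4644 - 26*721)*(407483 + 327629) = (-4644 - 18746)*735112 = -23390*735112 = -17194269680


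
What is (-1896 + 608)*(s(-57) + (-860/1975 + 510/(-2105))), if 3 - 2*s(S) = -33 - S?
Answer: 2394133756/166295 ≈ 14397.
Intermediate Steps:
s(S) = 18 + S/2 (s(S) = 3/2 - (-33 - S)/2 = 3/2 + (33/2 + S/2) = 18 + S/2)
(-1896 + 608)*(s(-57) + (-860/1975 + 510/(-2105))) = (-1896 + 608)*((18 + (½)*(-57)) + (-860/1975 + 510/(-2105))) = -1288*((18 - 57/2) + (-860*1/1975 + 510*(-1/2105))) = -1288*(-21/2 + (-172/395 - 102/421)) = -1288*(-21/2 - 112702/166295) = -1288*(-3717599/332590) = 2394133756/166295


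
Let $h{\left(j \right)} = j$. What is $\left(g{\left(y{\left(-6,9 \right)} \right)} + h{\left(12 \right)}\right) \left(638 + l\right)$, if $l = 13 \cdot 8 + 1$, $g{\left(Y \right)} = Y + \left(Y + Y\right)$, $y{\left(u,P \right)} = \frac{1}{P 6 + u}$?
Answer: $\frac{143399}{16} \approx 8962.4$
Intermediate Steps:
$y{\left(u,P \right)} = \frac{1}{u + 6 P}$ ($y{\left(u,P \right)} = \frac{1}{6 P + u} = \frac{1}{u + 6 P}$)
$g{\left(Y \right)} = 3 Y$ ($g{\left(Y \right)} = Y + 2 Y = 3 Y$)
$l = 105$ ($l = 104 + 1 = 105$)
$\left(g{\left(y{\left(-6,9 \right)} \right)} + h{\left(12 \right)}\right) \left(638 + l\right) = \left(\frac{3}{-6 + 6 \cdot 9} + 12\right) \left(638 + 105\right) = \left(\frac{3}{-6 + 54} + 12\right) 743 = \left(\frac{3}{48} + 12\right) 743 = \left(3 \cdot \frac{1}{48} + 12\right) 743 = \left(\frac{1}{16} + 12\right) 743 = \frac{193}{16} \cdot 743 = \frac{143399}{16}$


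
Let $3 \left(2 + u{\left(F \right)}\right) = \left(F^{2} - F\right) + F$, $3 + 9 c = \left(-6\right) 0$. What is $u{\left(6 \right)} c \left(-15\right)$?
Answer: $50$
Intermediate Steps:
$c = - \frac{1}{3}$ ($c = - \frac{1}{3} + \frac{\left(-6\right) 0}{9} = - \frac{1}{3} + \frac{1}{9} \cdot 0 = - \frac{1}{3} + 0 = - \frac{1}{3} \approx -0.33333$)
$u{\left(F \right)} = -2 + \frac{F^{2}}{3}$ ($u{\left(F \right)} = -2 + \frac{\left(F^{2} - F\right) + F}{3} = -2 + \frac{F^{2}}{3}$)
$u{\left(6 \right)} c \left(-15\right) = \left(-2 + \frac{6^{2}}{3}\right) \left(- \frac{1}{3}\right) \left(-15\right) = \left(-2 + \frac{1}{3} \cdot 36\right) \left(- \frac{1}{3}\right) \left(-15\right) = \left(-2 + 12\right) \left(- \frac{1}{3}\right) \left(-15\right) = 10 \left(- \frac{1}{3}\right) \left(-15\right) = \left(- \frac{10}{3}\right) \left(-15\right) = 50$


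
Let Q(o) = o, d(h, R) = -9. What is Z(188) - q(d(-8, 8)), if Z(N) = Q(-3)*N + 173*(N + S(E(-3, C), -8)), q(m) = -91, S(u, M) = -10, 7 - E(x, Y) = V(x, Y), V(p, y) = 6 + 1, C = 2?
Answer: 30321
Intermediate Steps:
V(p, y) = 7
E(x, Y) = 0 (E(x, Y) = 7 - 1*7 = 7 - 7 = 0)
Z(N) = -1730 + 170*N (Z(N) = -3*N + 173*(N - 10) = -3*N + 173*(-10 + N) = -3*N + (-1730 + 173*N) = -1730 + 170*N)
Z(188) - q(d(-8, 8)) = (-1730 + 170*188) - 1*(-91) = (-1730 + 31960) + 91 = 30230 + 91 = 30321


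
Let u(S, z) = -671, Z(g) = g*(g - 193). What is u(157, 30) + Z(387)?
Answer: 74407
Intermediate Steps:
Z(g) = g*(-193 + g)
u(157, 30) + Z(387) = -671 + 387*(-193 + 387) = -671 + 387*194 = -671 + 75078 = 74407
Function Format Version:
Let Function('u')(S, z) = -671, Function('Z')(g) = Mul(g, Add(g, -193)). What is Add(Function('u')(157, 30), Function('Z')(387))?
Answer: 74407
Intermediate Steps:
Function('Z')(g) = Mul(g, Add(-193, g))
Add(Function('u')(157, 30), Function('Z')(387)) = Add(-671, Mul(387, Add(-193, 387))) = Add(-671, Mul(387, 194)) = Add(-671, 75078) = 74407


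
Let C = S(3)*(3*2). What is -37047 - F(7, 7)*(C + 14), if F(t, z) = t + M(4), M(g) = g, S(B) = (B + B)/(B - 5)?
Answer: -37003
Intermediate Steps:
S(B) = 2*B/(-5 + B) (S(B) = (2*B)/(-5 + B) = 2*B/(-5 + B))
C = -18 (C = (2*3/(-5 + 3))*(3*2) = (2*3/(-2))*6 = (2*3*(-½))*6 = -3*6 = -18)
F(t, z) = 4 + t (F(t, z) = t + 4 = 4 + t)
-37047 - F(7, 7)*(C + 14) = -37047 - (4 + 7)*(-18 + 14) = -37047 - 11*(-4) = -37047 - 1*(-44) = -37047 + 44 = -37003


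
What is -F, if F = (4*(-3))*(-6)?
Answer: -72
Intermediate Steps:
F = 72 (F = -12*(-6) = 72)
-F = -1*72 = -72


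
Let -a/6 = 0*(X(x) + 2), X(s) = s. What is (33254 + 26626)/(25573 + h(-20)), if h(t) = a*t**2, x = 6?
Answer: 59880/25573 ≈ 2.3415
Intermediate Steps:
a = 0 (a = -0*(6 + 2) = -0*8 = -6*0 = 0)
h(t) = 0 (h(t) = 0*t**2 = 0)
(33254 + 26626)/(25573 + h(-20)) = (33254 + 26626)/(25573 + 0) = 59880/25573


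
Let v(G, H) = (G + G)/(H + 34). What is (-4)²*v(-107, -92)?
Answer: 1712/29 ≈ 59.034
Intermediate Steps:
v(G, H) = 2*G/(34 + H) (v(G, H) = (2*G)/(34 + H) = 2*G/(34 + H))
(-4)²*v(-107, -92) = (-4)²*(2*(-107)/(34 - 92)) = 16*(2*(-107)/(-58)) = 16*(2*(-107)*(-1/58)) = 16*(107/29) = 1712/29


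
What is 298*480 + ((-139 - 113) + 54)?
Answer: 142842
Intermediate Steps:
298*480 + ((-139 - 113) + 54) = 143040 + (-252 + 54) = 143040 - 198 = 142842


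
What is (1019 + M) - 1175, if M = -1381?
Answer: -1537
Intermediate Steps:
(1019 + M) - 1175 = (1019 - 1381) - 1175 = -362 - 1175 = -1537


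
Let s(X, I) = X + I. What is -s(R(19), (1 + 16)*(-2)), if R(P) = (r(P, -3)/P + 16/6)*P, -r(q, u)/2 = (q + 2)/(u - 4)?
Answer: -68/3 ≈ -22.667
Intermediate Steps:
r(q, u) = -2*(2 + q)/(-4 + u) (r(q, u) = -2*(q + 2)/(u - 4) = -2*(2 + q)/(-4 + u))
R(P) = P*(8/3 + (4/7 + 2*P/7)/P) (R(P) = ((2*(-2 - P)/(-4 - 3))/P + 16/6)*P = ((2*(-2 - P)/(-7))/P + 16*(⅙))*P = ((2*(-⅐)*(-2 - P))/P + 8/3)*P = ((4/7 + 2*P/7)/P + 8/3)*P = (8/3 + (4/7 + 2*P/7)/P)*P = P*(8/3 + (4/7 + 2*P/7)/P))
s(X, I) = I + X
-s(R(19), (1 + 16)*(-2)) = -((1 + 16)*(-2) + (4/7 + (62/21)*19)) = -(17*(-2) + (4/7 + 1178/21)) = -(-34 + 170/3) = -1*68/3 = -68/3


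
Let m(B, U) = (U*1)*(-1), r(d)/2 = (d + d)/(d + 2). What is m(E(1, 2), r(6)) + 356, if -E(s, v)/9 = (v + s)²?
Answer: 353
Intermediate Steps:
r(d) = 4*d/(2 + d) (r(d) = 2*((d + d)/(d + 2)) = 2*((2*d)/(2 + d)) = 2*(2*d/(2 + d)) = 4*d/(2 + d))
E(s, v) = -9*(s + v)² (E(s, v) = -9*(v + s)² = -9*(s + v)²)
m(B, U) = -U (m(B, U) = U*(-1) = -U)
m(E(1, 2), r(6)) + 356 = -4*6/(2 + 6) + 356 = -4*6/8 + 356 = -1*3 + 356 = -3 + 356 = 353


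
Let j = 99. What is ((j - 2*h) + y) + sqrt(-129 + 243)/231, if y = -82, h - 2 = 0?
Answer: 13 + sqrt(114)/231 ≈ 13.046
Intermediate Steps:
h = 2 (h = 2 + 0 = 2)
((j - 2*h) + y) + sqrt(-129 + 243)/231 = ((99 - 2*2) - 82) + sqrt(-129 + 243)/231 = ((99 - 4) - 82) + sqrt(114)*(1/231) = (95 - 82) + sqrt(114)/231 = 13 + sqrt(114)/231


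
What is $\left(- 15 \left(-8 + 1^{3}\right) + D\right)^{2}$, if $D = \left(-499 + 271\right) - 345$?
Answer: $219024$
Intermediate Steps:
$D = -573$ ($D = -228 - 345 = -573$)
$\left(- 15 \left(-8 + 1^{3}\right) + D\right)^{2} = \left(- 15 \left(-8 + 1^{3}\right) - 573\right)^{2} = \left(- 15 \left(-8 + 1\right) - 573\right)^{2} = \left(\left(-15\right) \left(-7\right) - 573\right)^{2} = \left(105 - 573\right)^{2} = \left(-468\right)^{2} = 219024$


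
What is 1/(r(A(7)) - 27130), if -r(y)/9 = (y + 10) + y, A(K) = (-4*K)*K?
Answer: -1/23692 ≈ -4.2208e-5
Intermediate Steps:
A(K) = -4*K²
r(y) = -90 - 18*y (r(y) = -9*((y + 10) + y) = -9*((10 + y) + y) = -9*(10 + 2*y) = -90 - 18*y)
1/(r(A(7)) - 27130) = 1/((-90 - (-72)*7²) - 27130) = 1/((-90 - (-72)*49) - 27130) = 1/((-90 - 18*(-196)) - 27130) = 1/((-90 + 3528) - 27130) = 1/(3438 - 27130) = 1/(-23692) = -1/23692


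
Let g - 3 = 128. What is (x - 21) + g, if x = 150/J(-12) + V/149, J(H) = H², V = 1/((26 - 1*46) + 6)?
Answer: 2779583/25032 ≈ 111.04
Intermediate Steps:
g = 131 (g = 3 + 128 = 131)
V = -1/14 (V = 1/((26 - 46) + 6) = 1/(-20 + 6) = 1/(-14) = -1/14 ≈ -0.071429)
x = 26063/25032 (x = 150/((-12)²) - 1/14/149 = 150/144 - 1/14*1/149 = 150*(1/144) - 1/2086 = 25/24 - 1/2086 = 26063/25032 ≈ 1.0412)
(x - 21) + g = (26063/25032 - 21) + 131 = -499609/25032 + 131 = 2779583/25032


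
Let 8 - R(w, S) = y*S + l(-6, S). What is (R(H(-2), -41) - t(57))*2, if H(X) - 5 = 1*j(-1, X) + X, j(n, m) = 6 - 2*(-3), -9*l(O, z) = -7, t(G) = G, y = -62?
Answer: -46652/9 ≈ -5183.6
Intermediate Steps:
l(O, z) = 7/9 (l(O, z) = -⅑*(-7) = 7/9)
j(n, m) = 12 (j(n, m) = 6 + 6 = 12)
H(X) = 17 + X (H(X) = 5 + (1*12 + X) = 5 + (12 + X) = 17 + X)
R(w, S) = 65/9 + 62*S (R(w, S) = 8 - (-62*S + 7/9) = 8 - (7/9 - 62*S) = 8 + (-7/9 + 62*S) = 65/9 + 62*S)
(R(H(-2), -41) - t(57))*2 = ((65/9 + 62*(-41)) - 1*57)*2 = ((65/9 - 2542) - 57)*2 = (-22813/9 - 57)*2 = -23326/9*2 = -46652/9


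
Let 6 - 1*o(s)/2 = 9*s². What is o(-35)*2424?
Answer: -53420112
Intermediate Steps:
o(s) = 12 - 18*s²
o(-35)*2424 = (12 - 18*(-35)²)*2424 = (12 - 18*1225)*2424 = (12 - 22050)*2424 = -22038*2424 = -53420112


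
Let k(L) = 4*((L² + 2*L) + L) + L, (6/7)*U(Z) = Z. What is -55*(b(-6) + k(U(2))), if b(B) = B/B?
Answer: -26290/9 ≈ -2921.1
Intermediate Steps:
U(Z) = 7*Z/6
b(B) = 1
k(L) = 4*L² + 13*L (k(L) = 4*(L² + 3*L) + L = (4*L² + 12*L) + L = 4*L² + 13*L)
-55*(b(-6) + k(U(2))) = -55*(1 + ((7/6)*2)*(13 + 4*((7/6)*2))) = -55*(1 + 7*(13 + 4*(7/3))/3) = -55*(1 + 7*(13 + 28/3)/3) = -55*(1 + (7/3)*(67/3)) = -55*(1 + 469/9) = -55*478/9 = -26290/9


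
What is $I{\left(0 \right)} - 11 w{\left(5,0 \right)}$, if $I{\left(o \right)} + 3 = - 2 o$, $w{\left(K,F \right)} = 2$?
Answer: $-25$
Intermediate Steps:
$I{\left(o \right)} = -3 - 2 o$
$I{\left(0 \right)} - 11 w{\left(5,0 \right)} = \left(-3 - 0\right) - 22 = \left(-3 + 0\right) - 22 = -3 - 22 = -25$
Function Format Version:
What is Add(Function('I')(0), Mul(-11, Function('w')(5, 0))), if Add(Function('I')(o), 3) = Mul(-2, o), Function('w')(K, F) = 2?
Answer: -25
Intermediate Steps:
Function('I')(o) = Add(-3, Mul(-2, o))
Add(Function('I')(0), Mul(-11, Function('w')(5, 0))) = Add(Add(-3, Mul(-2, 0)), Mul(-11, 2)) = Add(Add(-3, 0), -22) = Add(-3, -22) = -25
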